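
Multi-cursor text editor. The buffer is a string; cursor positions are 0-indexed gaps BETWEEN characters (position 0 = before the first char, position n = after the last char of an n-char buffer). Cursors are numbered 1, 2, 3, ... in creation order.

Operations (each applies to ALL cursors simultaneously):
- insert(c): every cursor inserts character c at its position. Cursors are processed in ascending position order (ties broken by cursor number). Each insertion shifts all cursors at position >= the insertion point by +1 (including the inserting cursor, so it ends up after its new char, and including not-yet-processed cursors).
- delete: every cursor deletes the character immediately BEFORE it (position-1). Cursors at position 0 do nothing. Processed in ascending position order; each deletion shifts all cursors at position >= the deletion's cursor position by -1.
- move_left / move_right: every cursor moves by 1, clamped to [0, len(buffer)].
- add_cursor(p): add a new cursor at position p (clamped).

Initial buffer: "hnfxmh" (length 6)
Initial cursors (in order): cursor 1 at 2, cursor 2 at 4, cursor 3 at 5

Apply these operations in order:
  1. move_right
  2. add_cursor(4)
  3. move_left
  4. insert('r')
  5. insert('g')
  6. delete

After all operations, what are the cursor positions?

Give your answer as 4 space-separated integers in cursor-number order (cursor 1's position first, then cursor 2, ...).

After op 1 (move_right): buffer="hnfxmh" (len 6), cursors c1@3 c2@5 c3@6, authorship ......
After op 2 (add_cursor(4)): buffer="hnfxmh" (len 6), cursors c1@3 c4@4 c2@5 c3@6, authorship ......
After op 3 (move_left): buffer="hnfxmh" (len 6), cursors c1@2 c4@3 c2@4 c3@5, authorship ......
After op 4 (insert('r')): buffer="hnrfrxrmrh" (len 10), cursors c1@3 c4@5 c2@7 c3@9, authorship ..1.4.2.3.
After op 5 (insert('g')): buffer="hnrgfrgxrgmrgh" (len 14), cursors c1@4 c4@7 c2@10 c3@13, authorship ..11.44.22.33.
After op 6 (delete): buffer="hnrfrxrmrh" (len 10), cursors c1@3 c4@5 c2@7 c3@9, authorship ..1.4.2.3.

Answer: 3 7 9 5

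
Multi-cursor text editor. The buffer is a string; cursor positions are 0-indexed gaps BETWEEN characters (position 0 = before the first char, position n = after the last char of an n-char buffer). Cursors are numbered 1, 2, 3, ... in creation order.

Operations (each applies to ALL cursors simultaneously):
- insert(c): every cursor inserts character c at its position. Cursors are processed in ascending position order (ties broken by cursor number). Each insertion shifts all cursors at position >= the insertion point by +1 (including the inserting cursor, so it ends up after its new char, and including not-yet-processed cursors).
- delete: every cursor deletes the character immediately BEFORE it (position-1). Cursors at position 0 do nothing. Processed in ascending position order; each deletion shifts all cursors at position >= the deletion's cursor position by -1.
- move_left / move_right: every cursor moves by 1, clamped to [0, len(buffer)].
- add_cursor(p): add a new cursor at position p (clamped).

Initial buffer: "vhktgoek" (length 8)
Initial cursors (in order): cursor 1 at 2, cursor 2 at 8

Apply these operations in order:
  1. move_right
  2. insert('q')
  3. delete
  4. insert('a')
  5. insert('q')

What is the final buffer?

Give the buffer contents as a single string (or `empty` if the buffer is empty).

Answer: vhkaqtgoekaq

Derivation:
After op 1 (move_right): buffer="vhktgoek" (len 8), cursors c1@3 c2@8, authorship ........
After op 2 (insert('q')): buffer="vhkqtgoekq" (len 10), cursors c1@4 c2@10, authorship ...1.....2
After op 3 (delete): buffer="vhktgoek" (len 8), cursors c1@3 c2@8, authorship ........
After op 4 (insert('a')): buffer="vhkatgoeka" (len 10), cursors c1@4 c2@10, authorship ...1.....2
After op 5 (insert('q')): buffer="vhkaqtgoekaq" (len 12), cursors c1@5 c2@12, authorship ...11.....22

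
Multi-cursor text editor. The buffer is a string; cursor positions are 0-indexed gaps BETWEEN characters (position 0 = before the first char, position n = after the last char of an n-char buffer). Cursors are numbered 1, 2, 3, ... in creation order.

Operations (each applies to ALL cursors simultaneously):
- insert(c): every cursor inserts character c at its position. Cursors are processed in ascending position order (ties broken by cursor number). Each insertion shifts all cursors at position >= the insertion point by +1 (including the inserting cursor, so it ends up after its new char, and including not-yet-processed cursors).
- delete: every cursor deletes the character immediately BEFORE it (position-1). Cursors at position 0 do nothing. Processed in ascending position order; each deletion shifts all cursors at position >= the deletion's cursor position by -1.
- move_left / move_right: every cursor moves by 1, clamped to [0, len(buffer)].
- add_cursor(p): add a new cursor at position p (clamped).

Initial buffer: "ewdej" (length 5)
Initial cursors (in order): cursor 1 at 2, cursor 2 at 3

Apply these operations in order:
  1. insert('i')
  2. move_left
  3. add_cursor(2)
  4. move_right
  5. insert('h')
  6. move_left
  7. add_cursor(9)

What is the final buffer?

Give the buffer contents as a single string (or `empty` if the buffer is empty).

Answer: ewihhdihej

Derivation:
After op 1 (insert('i')): buffer="ewidiej" (len 7), cursors c1@3 c2@5, authorship ..1.2..
After op 2 (move_left): buffer="ewidiej" (len 7), cursors c1@2 c2@4, authorship ..1.2..
After op 3 (add_cursor(2)): buffer="ewidiej" (len 7), cursors c1@2 c3@2 c2@4, authorship ..1.2..
After op 4 (move_right): buffer="ewidiej" (len 7), cursors c1@3 c3@3 c2@5, authorship ..1.2..
After op 5 (insert('h')): buffer="ewihhdihej" (len 10), cursors c1@5 c3@5 c2@8, authorship ..113.22..
After op 6 (move_left): buffer="ewihhdihej" (len 10), cursors c1@4 c3@4 c2@7, authorship ..113.22..
After op 7 (add_cursor(9)): buffer="ewihhdihej" (len 10), cursors c1@4 c3@4 c2@7 c4@9, authorship ..113.22..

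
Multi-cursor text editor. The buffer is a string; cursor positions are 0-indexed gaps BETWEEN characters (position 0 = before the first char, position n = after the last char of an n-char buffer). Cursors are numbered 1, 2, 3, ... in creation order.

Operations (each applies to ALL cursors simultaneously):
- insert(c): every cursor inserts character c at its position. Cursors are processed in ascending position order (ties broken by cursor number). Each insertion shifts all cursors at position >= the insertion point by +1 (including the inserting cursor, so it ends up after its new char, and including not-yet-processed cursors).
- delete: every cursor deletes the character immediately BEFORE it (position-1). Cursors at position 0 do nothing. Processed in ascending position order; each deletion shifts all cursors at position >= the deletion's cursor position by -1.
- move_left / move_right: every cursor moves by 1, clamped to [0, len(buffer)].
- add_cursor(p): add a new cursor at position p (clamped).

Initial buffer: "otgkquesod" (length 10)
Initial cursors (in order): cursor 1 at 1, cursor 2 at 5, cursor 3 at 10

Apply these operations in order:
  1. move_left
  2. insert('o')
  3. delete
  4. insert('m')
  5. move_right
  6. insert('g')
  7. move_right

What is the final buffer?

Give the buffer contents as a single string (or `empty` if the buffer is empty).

After op 1 (move_left): buffer="otgkquesod" (len 10), cursors c1@0 c2@4 c3@9, authorship ..........
After op 2 (insert('o')): buffer="ootgkoquesood" (len 13), cursors c1@1 c2@6 c3@12, authorship 1....2.....3.
After op 3 (delete): buffer="otgkquesod" (len 10), cursors c1@0 c2@4 c3@9, authorship ..........
After op 4 (insert('m')): buffer="motgkmquesomd" (len 13), cursors c1@1 c2@6 c3@12, authorship 1....2.....3.
After op 5 (move_right): buffer="motgkmquesomd" (len 13), cursors c1@2 c2@7 c3@13, authorship 1....2.....3.
After op 6 (insert('g')): buffer="mogtgkmqguesomdg" (len 16), cursors c1@3 c2@9 c3@16, authorship 1.1...2.2....3.3
After op 7 (move_right): buffer="mogtgkmqguesomdg" (len 16), cursors c1@4 c2@10 c3@16, authorship 1.1...2.2....3.3

Answer: mogtgkmqguesomdg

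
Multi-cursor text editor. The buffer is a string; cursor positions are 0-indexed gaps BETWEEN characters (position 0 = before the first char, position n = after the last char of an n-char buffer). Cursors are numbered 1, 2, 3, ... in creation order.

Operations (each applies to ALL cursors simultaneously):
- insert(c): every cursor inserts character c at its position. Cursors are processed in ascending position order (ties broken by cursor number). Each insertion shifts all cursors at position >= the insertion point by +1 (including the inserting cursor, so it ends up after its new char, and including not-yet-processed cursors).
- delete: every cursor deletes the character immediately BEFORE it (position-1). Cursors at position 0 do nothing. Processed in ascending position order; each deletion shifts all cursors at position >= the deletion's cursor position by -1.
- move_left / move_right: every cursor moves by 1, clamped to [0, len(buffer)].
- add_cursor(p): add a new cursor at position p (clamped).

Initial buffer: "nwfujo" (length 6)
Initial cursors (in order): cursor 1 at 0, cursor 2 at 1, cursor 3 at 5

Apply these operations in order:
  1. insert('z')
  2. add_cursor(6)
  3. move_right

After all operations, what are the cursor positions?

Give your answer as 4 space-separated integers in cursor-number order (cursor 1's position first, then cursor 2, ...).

After op 1 (insert('z')): buffer="znzwfujzo" (len 9), cursors c1@1 c2@3 c3@8, authorship 1.2....3.
After op 2 (add_cursor(6)): buffer="znzwfujzo" (len 9), cursors c1@1 c2@3 c4@6 c3@8, authorship 1.2....3.
After op 3 (move_right): buffer="znzwfujzo" (len 9), cursors c1@2 c2@4 c4@7 c3@9, authorship 1.2....3.

Answer: 2 4 9 7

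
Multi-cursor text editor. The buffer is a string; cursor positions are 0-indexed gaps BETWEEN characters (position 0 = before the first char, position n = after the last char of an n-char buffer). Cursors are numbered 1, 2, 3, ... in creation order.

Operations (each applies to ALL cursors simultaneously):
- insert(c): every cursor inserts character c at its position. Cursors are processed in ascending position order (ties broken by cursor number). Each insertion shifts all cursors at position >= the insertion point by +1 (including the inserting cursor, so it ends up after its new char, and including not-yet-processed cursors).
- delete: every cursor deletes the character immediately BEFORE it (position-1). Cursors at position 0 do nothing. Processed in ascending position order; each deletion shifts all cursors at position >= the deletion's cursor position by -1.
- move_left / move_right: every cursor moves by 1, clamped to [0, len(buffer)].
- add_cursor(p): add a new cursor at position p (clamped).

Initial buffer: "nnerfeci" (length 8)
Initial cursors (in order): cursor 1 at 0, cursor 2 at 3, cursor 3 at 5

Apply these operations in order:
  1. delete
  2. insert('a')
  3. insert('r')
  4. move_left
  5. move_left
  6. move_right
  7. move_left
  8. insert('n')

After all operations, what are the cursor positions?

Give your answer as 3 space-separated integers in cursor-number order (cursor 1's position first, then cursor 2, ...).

Answer: 1 6 10

Derivation:
After op 1 (delete): buffer="nnreci" (len 6), cursors c1@0 c2@2 c3@3, authorship ......
After op 2 (insert('a')): buffer="annaraeci" (len 9), cursors c1@1 c2@4 c3@6, authorship 1..2.3...
After op 3 (insert('r')): buffer="arnnarrareci" (len 12), cursors c1@2 c2@6 c3@9, authorship 11..22.33...
After op 4 (move_left): buffer="arnnarrareci" (len 12), cursors c1@1 c2@5 c3@8, authorship 11..22.33...
After op 5 (move_left): buffer="arnnarrareci" (len 12), cursors c1@0 c2@4 c3@7, authorship 11..22.33...
After op 6 (move_right): buffer="arnnarrareci" (len 12), cursors c1@1 c2@5 c3@8, authorship 11..22.33...
After op 7 (move_left): buffer="arnnarrareci" (len 12), cursors c1@0 c2@4 c3@7, authorship 11..22.33...
After op 8 (insert('n')): buffer="narnnnarrnareci" (len 15), cursors c1@1 c2@6 c3@10, authorship 111..222.333...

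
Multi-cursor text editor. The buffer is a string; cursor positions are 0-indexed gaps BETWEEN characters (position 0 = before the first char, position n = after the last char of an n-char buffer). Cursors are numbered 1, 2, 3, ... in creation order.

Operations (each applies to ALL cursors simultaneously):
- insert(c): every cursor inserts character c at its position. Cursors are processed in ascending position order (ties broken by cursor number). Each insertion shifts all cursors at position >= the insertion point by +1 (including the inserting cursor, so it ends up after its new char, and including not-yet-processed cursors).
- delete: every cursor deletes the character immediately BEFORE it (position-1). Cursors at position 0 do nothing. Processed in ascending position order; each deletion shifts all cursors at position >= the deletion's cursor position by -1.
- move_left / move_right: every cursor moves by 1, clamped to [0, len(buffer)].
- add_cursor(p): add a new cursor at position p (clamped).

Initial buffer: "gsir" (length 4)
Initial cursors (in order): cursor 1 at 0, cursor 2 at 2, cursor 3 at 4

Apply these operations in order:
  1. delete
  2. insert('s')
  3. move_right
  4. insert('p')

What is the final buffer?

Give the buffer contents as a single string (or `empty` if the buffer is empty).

After op 1 (delete): buffer="gi" (len 2), cursors c1@0 c2@1 c3@2, authorship ..
After op 2 (insert('s')): buffer="sgsis" (len 5), cursors c1@1 c2@3 c3@5, authorship 1.2.3
After op 3 (move_right): buffer="sgsis" (len 5), cursors c1@2 c2@4 c3@5, authorship 1.2.3
After op 4 (insert('p')): buffer="sgpsipsp" (len 8), cursors c1@3 c2@6 c3@8, authorship 1.12.233

Answer: sgpsipsp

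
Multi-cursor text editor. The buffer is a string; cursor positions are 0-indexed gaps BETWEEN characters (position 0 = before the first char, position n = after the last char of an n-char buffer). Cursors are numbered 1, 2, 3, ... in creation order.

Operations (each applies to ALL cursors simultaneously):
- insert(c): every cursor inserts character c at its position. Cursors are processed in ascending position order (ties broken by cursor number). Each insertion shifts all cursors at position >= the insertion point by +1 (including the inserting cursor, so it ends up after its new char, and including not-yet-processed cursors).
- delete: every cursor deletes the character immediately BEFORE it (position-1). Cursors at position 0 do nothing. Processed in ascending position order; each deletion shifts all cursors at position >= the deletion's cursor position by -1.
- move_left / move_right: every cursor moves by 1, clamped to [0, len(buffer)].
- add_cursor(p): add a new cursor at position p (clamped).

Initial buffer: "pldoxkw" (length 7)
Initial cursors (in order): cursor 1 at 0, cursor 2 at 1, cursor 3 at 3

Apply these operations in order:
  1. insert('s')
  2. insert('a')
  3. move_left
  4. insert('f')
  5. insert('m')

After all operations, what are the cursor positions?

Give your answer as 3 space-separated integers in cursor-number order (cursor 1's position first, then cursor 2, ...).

After op 1 (insert('s')): buffer="spsldsoxkw" (len 10), cursors c1@1 c2@3 c3@6, authorship 1.2..3....
After op 2 (insert('a')): buffer="sapsaldsaoxkw" (len 13), cursors c1@2 c2@5 c3@9, authorship 11.22..33....
After op 3 (move_left): buffer="sapsaldsaoxkw" (len 13), cursors c1@1 c2@4 c3@8, authorship 11.22..33....
After op 4 (insert('f')): buffer="sfapsfaldsfaoxkw" (len 16), cursors c1@2 c2@6 c3@11, authorship 111.222..333....
After op 5 (insert('m')): buffer="sfmapsfmaldsfmaoxkw" (len 19), cursors c1@3 c2@8 c3@14, authorship 1111.2222..3333....

Answer: 3 8 14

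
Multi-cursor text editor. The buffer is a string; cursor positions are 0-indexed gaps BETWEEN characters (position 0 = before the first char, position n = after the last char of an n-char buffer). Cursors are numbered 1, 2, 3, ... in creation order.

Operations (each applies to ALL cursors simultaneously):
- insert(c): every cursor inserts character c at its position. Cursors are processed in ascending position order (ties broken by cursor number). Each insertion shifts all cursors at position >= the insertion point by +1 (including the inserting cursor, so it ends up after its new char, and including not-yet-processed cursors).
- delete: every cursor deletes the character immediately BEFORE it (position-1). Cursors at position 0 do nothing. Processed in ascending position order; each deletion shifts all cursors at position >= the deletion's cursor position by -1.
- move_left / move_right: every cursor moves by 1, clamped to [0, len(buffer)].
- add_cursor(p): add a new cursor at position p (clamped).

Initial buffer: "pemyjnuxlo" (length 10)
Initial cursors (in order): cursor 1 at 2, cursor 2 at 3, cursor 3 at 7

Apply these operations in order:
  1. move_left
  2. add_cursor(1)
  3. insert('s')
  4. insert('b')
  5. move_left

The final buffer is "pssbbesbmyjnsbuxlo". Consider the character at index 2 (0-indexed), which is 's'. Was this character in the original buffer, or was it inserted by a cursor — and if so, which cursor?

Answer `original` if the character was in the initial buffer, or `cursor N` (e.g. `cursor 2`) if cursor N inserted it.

Answer: cursor 4

Derivation:
After op 1 (move_left): buffer="pemyjnuxlo" (len 10), cursors c1@1 c2@2 c3@6, authorship ..........
After op 2 (add_cursor(1)): buffer="pemyjnuxlo" (len 10), cursors c1@1 c4@1 c2@2 c3@6, authorship ..........
After op 3 (insert('s')): buffer="pssesmyjnsuxlo" (len 14), cursors c1@3 c4@3 c2@5 c3@10, authorship .14.2....3....
After op 4 (insert('b')): buffer="pssbbesbmyjnsbuxlo" (len 18), cursors c1@5 c4@5 c2@8 c3@14, authorship .1414.22....33....
After op 5 (move_left): buffer="pssbbesbmyjnsbuxlo" (len 18), cursors c1@4 c4@4 c2@7 c3@13, authorship .1414.22....33....
Authorship (.=original, N=cursor N): . 1 4 1 4 . 2 2 . . . . 3 3 . . . .
Index 2: author = 4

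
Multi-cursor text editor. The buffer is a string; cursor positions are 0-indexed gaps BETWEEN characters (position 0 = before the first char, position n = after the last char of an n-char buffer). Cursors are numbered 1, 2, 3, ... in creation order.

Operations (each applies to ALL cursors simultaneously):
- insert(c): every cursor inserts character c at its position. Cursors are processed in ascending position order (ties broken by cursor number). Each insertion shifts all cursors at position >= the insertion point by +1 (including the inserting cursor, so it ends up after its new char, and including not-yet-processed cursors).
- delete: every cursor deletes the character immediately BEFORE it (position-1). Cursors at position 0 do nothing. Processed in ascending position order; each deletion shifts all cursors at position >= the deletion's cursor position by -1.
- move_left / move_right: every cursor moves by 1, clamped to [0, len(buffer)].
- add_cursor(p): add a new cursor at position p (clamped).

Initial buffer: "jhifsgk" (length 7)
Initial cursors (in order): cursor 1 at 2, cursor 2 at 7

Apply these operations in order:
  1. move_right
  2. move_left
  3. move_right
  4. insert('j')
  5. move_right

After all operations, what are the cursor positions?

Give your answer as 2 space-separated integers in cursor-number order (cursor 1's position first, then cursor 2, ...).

Answer: 5 9

Derivation:
After op 1 (move_right): buffer="jhifsgk" (len 7), cursors c1@3 c2@7, authorship .......
After op 2 (move_left): buffer="jhifsgk" (len 7), cursors c1@2 c2@6, authorship .......
After op 3 (move_right): buffer="jhifsgk" (len 7), cursors c1@3 c2@7, authorship .......
After op 4 (insert('j')): buffer="jhijfsgkj" (len 9), cursors c1@4 c2@9, authorship ...1....2
After op 5 (move_right): buffer="jhijfsgkj" (len 9), cursors c1@5 c2@9, authorship ...1....2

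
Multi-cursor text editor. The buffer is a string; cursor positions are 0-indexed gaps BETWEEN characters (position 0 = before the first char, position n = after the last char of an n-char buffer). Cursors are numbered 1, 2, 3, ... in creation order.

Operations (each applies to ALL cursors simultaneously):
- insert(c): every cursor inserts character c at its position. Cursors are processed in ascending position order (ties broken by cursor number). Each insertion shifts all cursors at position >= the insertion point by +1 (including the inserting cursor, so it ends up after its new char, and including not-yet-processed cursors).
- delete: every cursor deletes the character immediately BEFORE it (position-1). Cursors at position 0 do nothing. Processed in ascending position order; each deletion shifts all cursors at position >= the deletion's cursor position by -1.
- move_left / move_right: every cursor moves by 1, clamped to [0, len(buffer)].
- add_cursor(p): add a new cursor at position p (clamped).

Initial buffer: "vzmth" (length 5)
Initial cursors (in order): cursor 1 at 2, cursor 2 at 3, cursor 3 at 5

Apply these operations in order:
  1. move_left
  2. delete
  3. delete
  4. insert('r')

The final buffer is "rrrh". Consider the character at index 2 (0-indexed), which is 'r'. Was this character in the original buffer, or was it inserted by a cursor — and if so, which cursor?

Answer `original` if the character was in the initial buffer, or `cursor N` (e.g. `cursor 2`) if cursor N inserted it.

After op 1 (move_left): buffer="vzmth" (len 5), cursors c1@1 c2@2 c3@4, authorship .....
After op 2 (delete): buffer="mh" (len 2), cursors c1@0 c2@0 c3@1, authorship ..
After op 3 (delete): buffer="h" (len 1), cursors c1@0 c2@0 c3@0, authorship .
After op 4 (insert('r')): buffer="rrrh" (len 4), cursors c1@3 c2@3 c3@3, authorship 123.
Authorship (.=original, N=cursor N): 1 2 3 .
Index 2: author = 3

Answer: cursor 3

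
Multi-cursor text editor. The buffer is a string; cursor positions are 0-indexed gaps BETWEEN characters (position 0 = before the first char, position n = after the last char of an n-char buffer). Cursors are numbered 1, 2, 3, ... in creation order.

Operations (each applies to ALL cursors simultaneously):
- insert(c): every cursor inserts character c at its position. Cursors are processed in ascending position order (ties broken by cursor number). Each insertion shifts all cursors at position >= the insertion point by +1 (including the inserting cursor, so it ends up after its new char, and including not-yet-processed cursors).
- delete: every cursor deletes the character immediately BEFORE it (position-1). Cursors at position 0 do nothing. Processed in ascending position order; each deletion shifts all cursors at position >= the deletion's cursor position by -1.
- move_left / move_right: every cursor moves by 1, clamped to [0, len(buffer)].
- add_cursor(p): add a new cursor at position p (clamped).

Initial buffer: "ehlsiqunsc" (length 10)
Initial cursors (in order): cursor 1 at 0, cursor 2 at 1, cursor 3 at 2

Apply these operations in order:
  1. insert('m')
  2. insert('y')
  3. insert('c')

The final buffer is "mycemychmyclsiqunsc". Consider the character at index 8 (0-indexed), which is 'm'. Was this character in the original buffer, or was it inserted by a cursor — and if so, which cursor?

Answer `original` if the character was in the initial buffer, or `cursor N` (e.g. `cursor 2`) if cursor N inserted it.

Answer: cursor 3

Derivation:
After op 1 (insert('m')): buffer="memhmlsiqunsc" (len 13), cursors c1@1 c2@3 c3@5, authorship 1.2.3........
After op 2 (insert('y')): buffer="myemyhmylsiqunsc" (len 16), cursors c1@2 c2@5 c3@8, authorship 11.22.33........
After op 3 (insert('c')): buffer="mycemychmyclsiqunsc" (len 19), cursors c1@3 c2@7 c3@11, authorship 111.222.333........
Authorship (.=original, N=cursor N): 1 1 1 . 2 2 2 . 3 3 3 . . . . . . . .
Index 8: author = 3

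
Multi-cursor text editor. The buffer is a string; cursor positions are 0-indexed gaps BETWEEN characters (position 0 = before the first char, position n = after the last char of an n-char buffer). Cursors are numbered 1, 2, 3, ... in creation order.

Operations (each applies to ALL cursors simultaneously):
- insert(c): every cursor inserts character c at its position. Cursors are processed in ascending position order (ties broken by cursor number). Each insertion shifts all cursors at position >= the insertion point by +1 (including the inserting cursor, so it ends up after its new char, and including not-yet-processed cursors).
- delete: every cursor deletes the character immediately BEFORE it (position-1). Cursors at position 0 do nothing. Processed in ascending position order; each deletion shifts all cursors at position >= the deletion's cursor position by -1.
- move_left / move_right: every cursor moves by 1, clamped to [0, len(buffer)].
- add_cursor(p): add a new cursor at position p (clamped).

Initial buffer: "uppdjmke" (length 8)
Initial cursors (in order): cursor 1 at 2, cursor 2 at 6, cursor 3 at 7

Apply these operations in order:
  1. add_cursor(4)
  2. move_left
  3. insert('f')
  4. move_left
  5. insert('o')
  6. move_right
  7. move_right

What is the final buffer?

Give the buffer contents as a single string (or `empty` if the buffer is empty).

Answer: uofppofdjofmofke

Derivation:
After op 1 (add_cursor(4)): buffer="uppdjmke" (len 8), cursors c1@2 c4@4 c2@6 c3@7, authorship ........
After op 2 (move_left): buffer="uppdjmke" (len 8), cursors c1@1 c4@3 c2@5 c3@6, authorship ........
After op 3 (insert('f')): buffer="ufppfdjfmfke" (len 12), cursors c1@2 c4@5 c2@8 c3@10, authorship .1..4..2.3..
After op 4 (move_left): buffer="ufppfdjfmfke" (len 12), cursors c1@1 c4@4 c2@7 c3@9, authorship .1..4..2.3..
After op 5 (insert('o')): buffer="uofppofdjofmofke" (len 16), cursors c1@2 c4@6 c2@10 c3@13, authorship .11..44..22.33..
After op 6 (move_right): buffer="uofppofdjofmofke" (len 16), cursors c1@3 c4@7 c2@11 c3@14, authorship .11..44..22.33..
After op 7 (move_right): buffer="uofppofdjofmofke" (len 16), cursors c1@4 c4@8 c2@12 c3@15, authorship .11..44..22.33..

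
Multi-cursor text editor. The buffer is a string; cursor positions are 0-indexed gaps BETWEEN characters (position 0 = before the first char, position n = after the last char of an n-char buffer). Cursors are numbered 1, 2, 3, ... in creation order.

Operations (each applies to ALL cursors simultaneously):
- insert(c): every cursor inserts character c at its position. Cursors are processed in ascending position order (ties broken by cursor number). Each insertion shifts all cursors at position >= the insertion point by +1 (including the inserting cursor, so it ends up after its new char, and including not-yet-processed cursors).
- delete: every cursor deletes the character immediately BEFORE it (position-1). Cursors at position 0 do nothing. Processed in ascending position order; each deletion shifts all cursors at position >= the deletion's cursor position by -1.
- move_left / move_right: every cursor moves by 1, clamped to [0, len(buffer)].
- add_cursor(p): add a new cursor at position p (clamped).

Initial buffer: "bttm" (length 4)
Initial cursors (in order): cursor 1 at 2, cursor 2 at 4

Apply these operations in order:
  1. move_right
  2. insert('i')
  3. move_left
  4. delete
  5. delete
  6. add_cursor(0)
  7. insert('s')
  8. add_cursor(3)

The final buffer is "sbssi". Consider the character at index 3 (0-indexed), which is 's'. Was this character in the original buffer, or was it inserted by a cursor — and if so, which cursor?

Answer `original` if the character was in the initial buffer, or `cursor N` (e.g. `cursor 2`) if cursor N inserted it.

Answer: cursor 2

Derivation:
After op 1 (move_right): buffer="bttm" (len 4), cursors c1@3 c2@4, authorship ....
After op 2 (insert('i')): buffer="bttimi" (len 6), cursors c1@4 c2@6, authorship ...1.2
After op 3 (move_left): buffer="bttimi" (len 6), cursors c1@3 c2@5, authorship ...1.2
After op 4 (delete): buffer="btii" (len 4), cursors c1@2 c2@3, authorship ..12
After op 5 (delete): buffer="bi" (len 2), cursors c1@1 c2@1, authorship .2
After op 6 (add_cursor(0)): buffer="bi" (len 2), cursors c3@0 c1@1 c2@1, authorship .2
After op 7 (insert('s')): buffer="sbssi" (len 5), cursors c3@1 c1@4 c2@4, authorship 3.122
After op 8 (add_cursor(3)): buffer="sbssi" (len 5), cursors c3@1 c4@3 c1@4 c2@4, authorship 3.122
Authorship (.=original, N=cursor N): 3 . 1 2 2
Index 3: author = 2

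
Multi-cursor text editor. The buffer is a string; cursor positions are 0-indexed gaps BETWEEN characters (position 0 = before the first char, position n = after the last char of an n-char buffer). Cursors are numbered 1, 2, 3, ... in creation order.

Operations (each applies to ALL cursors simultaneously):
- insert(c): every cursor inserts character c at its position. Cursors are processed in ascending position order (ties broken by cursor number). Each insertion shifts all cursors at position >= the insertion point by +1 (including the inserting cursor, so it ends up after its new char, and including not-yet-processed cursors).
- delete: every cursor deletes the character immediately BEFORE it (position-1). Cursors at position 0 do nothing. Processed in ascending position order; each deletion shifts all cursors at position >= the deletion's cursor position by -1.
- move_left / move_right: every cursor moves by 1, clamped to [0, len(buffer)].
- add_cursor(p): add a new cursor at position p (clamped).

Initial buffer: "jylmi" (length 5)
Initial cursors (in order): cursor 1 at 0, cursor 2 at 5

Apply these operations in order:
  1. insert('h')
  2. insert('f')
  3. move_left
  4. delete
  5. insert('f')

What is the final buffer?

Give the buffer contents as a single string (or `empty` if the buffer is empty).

After op 1 (insert('h')): buffer="hjylmih" (len 7), cursors c1@1 c2@7, authorship 1.....2
After op 2 (insert('f')): buffer="hfjylmihf" (len 9), cursors c1@2 c2@9, authorship 11.....22
After op 3 (move_left): buffer="hfjylmihf" (len 9), cursors c1@1 c2@8, authorship 11.....22
After op 4 (delete): buffer="fjylmif" (len 7), cursors c1@0 c2@6, authorship 1.....2
After op 5 (insert('f')): buffer="ffjylmiff" (len 9), cursors c1@1 c2@8, authorship 11.....22

Answer: ffjylmiff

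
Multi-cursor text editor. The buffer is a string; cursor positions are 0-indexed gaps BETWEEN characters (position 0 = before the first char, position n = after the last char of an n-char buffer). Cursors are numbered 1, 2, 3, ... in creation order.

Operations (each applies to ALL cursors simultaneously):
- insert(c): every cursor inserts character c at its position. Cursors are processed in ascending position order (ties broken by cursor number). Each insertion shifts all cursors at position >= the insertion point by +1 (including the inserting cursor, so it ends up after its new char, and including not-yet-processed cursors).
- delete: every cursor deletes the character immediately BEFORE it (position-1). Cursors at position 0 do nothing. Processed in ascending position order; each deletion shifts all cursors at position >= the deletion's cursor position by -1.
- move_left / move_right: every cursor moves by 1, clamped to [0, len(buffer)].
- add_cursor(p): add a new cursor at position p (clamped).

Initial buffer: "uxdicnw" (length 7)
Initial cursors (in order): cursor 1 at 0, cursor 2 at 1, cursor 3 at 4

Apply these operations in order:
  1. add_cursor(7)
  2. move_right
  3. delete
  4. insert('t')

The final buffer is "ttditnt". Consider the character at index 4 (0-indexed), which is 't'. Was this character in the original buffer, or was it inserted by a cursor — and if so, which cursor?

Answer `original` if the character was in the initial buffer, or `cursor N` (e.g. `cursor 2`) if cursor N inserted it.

Answer: cursor 3

Derivation:
After op 1 (add_cursor(7)): buffer="uxdicnw" (len 7), cursors c1@0 c2@1 c3@4 c4@7, authorship .......
After op 2 (move_right): buffer="uxdicnw" (len 7), cursors c1@1 c2@2 c3@5 c4@7, authorship .......
After op 3 (delete): buffer="din" (len 3), cursors c1@0 c2@0 c3@2 c4@3, authorship ...
After op 4 (insert('t')): buffer="ttditnt" (len 7), cursors c1@2 c2@2 c3@5 c4@7, authorship 12..3.4
Authorship (.=original, N=cursor N): 1 2 . . 3 . 4
Index 4: author = 3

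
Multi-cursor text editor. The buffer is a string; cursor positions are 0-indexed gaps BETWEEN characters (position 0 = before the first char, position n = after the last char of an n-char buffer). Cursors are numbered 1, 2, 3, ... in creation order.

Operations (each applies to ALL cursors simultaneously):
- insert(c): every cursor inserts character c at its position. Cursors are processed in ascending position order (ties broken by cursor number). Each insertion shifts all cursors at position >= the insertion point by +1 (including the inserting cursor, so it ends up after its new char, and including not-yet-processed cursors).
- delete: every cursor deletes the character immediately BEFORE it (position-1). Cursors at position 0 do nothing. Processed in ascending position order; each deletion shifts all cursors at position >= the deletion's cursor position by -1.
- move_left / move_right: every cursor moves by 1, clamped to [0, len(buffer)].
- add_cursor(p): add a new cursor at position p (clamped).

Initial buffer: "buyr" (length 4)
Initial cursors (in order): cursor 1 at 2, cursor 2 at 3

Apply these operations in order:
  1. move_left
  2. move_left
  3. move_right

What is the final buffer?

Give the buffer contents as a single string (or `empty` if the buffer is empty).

After op 1 (move_left): buffer="buyr" (len 4), cursors c1@1 c2@2, authorship ....
After op 2 (move_left): buffer="buyr" (len 4), cursors c1@0 c2@1, authorship ....
After op 3 (move_right): buffer="buyr" (len 4), cursors c1@1 c2@2, authorship ....

Answer: buyr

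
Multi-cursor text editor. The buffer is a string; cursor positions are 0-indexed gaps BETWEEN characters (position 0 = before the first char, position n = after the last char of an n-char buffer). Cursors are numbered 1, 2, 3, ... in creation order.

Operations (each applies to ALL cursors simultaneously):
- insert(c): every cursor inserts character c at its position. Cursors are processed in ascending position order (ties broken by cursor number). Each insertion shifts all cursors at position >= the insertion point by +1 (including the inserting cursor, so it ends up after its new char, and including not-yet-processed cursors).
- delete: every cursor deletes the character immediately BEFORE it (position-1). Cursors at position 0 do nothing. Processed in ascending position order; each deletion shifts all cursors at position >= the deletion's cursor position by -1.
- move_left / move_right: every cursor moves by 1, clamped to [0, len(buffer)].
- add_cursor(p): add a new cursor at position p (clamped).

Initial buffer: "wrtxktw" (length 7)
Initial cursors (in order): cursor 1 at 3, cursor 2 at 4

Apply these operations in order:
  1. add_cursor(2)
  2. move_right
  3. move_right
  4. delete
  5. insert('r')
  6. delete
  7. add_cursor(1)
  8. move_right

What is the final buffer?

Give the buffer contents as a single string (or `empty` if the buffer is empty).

Answer: wrtw

Derivation:
After op 1 (add_cursor(2)): buffer="wrtxktw" (len 7), cursors c3@2 c1@3 c2@4, authorship .......
After op 2 (move_right): buffer="wrtxktw" (len 7), cursors c3@3 c1@4 c2@5, authorship .......
After op 3 (move_right): buffer="wrtxktw" (len 7), cursors c3@4 c1@5 c2@6, authorship .......
After op 4 (delete): buffer="wrtw" (len 4), cursors c1@3 c2@3 c3@3, authorship ....
After op 5 (insert('r')): buffer="wrtrrrw" (len 7), cursors c1@6 c2@6 c3@6, authorship ...123.
After op 6 (delete): buffer="wrtw" (len 4), cursors c1@3 c2@3 c3@3, authorship ....
After op 7 (add_cursor(1)): buffer="wrtw" (len 4), cursors c4@1 c1@3 c2@3 c3@3, authorship ....
After op 8 (move_right): buffer="wrtw" (len 4), cursors c4@2 c1@4 c2@4 c3@4, authorship ....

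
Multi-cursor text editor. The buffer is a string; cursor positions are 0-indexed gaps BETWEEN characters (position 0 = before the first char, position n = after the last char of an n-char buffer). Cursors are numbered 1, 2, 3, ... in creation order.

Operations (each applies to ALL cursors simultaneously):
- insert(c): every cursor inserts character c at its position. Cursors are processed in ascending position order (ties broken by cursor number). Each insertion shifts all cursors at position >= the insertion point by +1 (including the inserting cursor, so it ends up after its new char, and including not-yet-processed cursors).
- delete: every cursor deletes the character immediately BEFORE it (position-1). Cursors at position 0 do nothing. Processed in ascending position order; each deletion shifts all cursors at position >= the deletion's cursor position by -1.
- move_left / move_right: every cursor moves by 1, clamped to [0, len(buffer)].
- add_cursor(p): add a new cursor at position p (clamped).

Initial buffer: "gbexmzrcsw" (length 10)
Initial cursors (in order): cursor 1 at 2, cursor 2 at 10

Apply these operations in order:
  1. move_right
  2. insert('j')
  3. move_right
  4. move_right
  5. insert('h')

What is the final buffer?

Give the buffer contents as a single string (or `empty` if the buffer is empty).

After op 1 (move_right): buffer="gbexmzrcsw" (len 10), cursors c1@3 c2@10, authorship ..........
After op 2 (insert('j')): buffer="gbejxmzrcswj" (len 12), cursors c1@4 c2@12, authorship ...1.......2
After op 3 (move_right): buffer="gbejxmzrcswj" (len 12), cursors c1@5 c2@12, authorship ...1.......2
After op 4 (move_right): buffer="gbejxmzrcswj" (len 12), cursors c1@6 c2@12, authorship ...1.......2
After op 5 (insert('h')): buffer="gbejxmhzrcswjh" (len 14), cursors c1@7 c2@14, authorship ...1..1.....22

Answer: gbejxmhzrcswjh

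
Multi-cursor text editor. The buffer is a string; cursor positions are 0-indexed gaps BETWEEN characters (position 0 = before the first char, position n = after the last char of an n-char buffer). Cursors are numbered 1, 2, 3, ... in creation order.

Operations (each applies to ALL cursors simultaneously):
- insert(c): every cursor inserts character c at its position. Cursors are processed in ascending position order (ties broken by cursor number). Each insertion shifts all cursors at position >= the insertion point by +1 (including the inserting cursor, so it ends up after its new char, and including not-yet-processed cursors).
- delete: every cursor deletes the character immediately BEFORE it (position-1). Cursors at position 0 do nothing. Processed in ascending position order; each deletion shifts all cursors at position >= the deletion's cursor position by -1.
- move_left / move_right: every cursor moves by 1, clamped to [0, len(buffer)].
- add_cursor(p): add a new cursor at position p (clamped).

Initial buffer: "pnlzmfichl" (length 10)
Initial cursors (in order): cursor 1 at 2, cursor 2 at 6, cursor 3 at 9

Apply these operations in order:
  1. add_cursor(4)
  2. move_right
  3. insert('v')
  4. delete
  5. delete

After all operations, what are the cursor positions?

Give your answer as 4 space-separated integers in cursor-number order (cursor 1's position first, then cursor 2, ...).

After op 1 (add_cursor(4)): buffer="pnlzmfichl" (len 10), cursors c1@2 c4@4 c2@6 c3@9, authorship ..........
After op 2 (move_right): buffer="pnlzmfichl" (len 10), cursors c1@3 c4@5 c2@7 c3@10, authorship ..........
After op 3 (insert('v')): buffer="pnlvzmvfivchlv" (len 14), cursors c1@4 c4@7 c2@10 c3@14, authorship ...1..4..2...3
After op 4 (delete): buffer="pnlzmfichl" (len 10), cursors c1@3 c4@5 c2@7 c3@10, authorship ..........
After op 5 (delete): buffer="pnzfch" (len 6), cursors c1@2 c4@3 c2@4 c3@6, authorship ......

Answer: 2 4 6 3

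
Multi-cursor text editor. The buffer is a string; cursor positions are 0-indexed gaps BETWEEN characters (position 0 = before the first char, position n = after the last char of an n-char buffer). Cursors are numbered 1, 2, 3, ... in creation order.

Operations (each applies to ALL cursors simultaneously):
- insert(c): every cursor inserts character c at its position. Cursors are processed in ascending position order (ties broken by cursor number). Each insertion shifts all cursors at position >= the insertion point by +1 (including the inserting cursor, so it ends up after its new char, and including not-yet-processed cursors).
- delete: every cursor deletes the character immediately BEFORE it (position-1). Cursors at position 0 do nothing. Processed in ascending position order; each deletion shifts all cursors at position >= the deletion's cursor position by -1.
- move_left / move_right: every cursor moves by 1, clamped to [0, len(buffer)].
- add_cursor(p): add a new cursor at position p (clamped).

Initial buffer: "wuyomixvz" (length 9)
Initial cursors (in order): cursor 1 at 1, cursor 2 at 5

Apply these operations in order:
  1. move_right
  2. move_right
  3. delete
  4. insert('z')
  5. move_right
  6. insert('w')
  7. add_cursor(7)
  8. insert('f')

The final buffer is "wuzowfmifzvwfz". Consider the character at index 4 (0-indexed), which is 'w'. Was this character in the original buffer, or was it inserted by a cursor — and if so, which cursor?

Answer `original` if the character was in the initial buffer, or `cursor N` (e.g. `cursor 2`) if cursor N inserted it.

Answer: cursor 1

Derivation:
After op 1 (move_right): buffer="wuyomixvz" (len 9), cursors c1@2 c2@6, authorship .........
After op 2 (move_right): buffer="wuyomixvz" (len 9), cursors c1@3 c2@7, authorship .........
After op 3 (delete): buffer="wuomivz" (len 7), cursors c1@2 c2@5, authorship .......
After op 4 (insert('z')): buffer="wuzomizvz" (len 9), cursors c1@3 c2@7, authorship ..1...2..
After op 5 (move_right): buffer="wuzomizvz" (len 9), cursors c1@4 c2@8, authorship ..1...2..
After op 6 (insert('w')): buffer="wuzowmizvwz" (len 11), cursors c1@5 c2@10, authorship ..1.1..2.2.
After op 7 (add_cursor(7)): buffer="wuzowmizvwz" (len 11), cursors c1@5 c3@7 c2@10, authorship ..1.1..2.2.
After op 8 (insert('f')): buffer="wuzowfmifzvwfz" (len 14), cursors c1@6 c3@9 c2@13, authorship ..1.11..32.22.
Authorship (.=original, N=cursor N): . . 1 . 1 1 . . 3 2 . 2 2 .
Index 4: author = 1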